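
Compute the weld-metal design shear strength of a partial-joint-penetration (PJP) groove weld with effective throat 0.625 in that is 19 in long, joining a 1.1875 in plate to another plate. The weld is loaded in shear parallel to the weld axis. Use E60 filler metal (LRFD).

E60XX → F_EXX = 60 ksi.
Effective throat (given) t_e = 0.625 in.
A_we = 0.625 × 19 = 11.88 in².
F_nw = 0.6 F_EXX = 36 ksi.
φR_n = 0.75 × 36 × 11.88 = 320.6 kips.

φR_n ≈ 321 kips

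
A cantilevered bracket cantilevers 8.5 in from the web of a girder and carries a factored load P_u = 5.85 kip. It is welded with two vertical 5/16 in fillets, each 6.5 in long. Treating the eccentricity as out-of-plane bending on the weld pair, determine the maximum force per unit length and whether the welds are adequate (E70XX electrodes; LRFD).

f_max ≈ 3.56 kip/in; adequate

E70XX → F_EXX = 70 ksi.
L_w = 2 × 6.5 = 13 in; section modulus (unit throat) S = 2 × L²/6 = 14.08 in².
Direct shear f_v = P/L_w = 5.85/13 = 0.45 kip/in.
Moment M = P × e = 5.85 × 8.5 = 49.725 kip·in; bending f_b = M/S = 3.531 kip/in.
f_max = √(f_v² + f_b²) = √(0.45² + 3.531²) = 3.559 kip/in.
φr_n = 0.75 × 0.6 × 70 × (0.707 × 0.3125) = 6.96 kip/in → adequate.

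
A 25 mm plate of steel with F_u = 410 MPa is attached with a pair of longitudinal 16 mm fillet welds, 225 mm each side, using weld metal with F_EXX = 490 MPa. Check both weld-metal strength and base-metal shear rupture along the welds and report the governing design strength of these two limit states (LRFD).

t_e = 0.707 × 16 = 11.31 mm; L = 450 mm.
Weld metal: φR_n = 0.75 × 0.6 × 490 × 11.31 × 450 × 10⁻³ = 1122 kN.
Base metal (shear rupture): φR_n = 0.75 × 0.6 × 410 × 25 × 450 × 10⁻³ = 2076 kN.
Governing: weld metal.

φR_n ≈ 1120 kN (weld metal governs)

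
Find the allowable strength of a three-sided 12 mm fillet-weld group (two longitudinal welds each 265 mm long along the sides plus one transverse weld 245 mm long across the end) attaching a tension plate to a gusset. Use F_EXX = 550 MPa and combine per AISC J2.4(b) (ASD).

t_e = 0.707 × 12 = 8.484 mm.
R_nwl = 0.6 × 550 × 8.484 × 530 × 10⁻³ = 1484 kN (longitudinal, 2 welds).
R_nwt = 0.6 × 550 × 8.484 × 245 × 10⁻³ = 685.9 kN (transverse, base value).
(i) R_nwl + R_nwt = 2170 kN; (ii) 0.85 R_nwl + 1.5 R_nwt = 2290 kN.
R_n = max = 2290 kN [governs: (ii)]; R_n/Ω = 1145 kN.

R_n/Ω ≈ 1150 kN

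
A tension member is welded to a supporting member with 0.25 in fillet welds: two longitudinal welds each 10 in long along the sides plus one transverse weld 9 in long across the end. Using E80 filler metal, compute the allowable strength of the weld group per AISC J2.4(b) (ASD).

E80XX → F_EXX = 80 ksi.
t_e = 0.707 × 0.25 = 0.1767 in.
R_nwl = 0.6 × 80 × 0.1767 × 20 = 169.7 kip (longitudinal, 2 welds).
R_nwt = 0.6 × 80 × 0.1767 × 9 = 76.36 kip (transverse, base value).
(i) R_nwl + R_nwt = 246 kip; (ii) 0.85 R_nwl + 1.5 R_nwt = 258.8 kip.
R_n = max = 258.8 kip [governs: (ii)]; R_n/Ω = 129.4 kip.

R_n/Ω ≈ 129 kip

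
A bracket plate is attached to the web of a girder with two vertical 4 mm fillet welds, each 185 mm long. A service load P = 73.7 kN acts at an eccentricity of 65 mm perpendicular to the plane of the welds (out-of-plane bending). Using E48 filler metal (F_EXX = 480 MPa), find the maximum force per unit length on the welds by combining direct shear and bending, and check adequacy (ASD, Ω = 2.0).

L_w = 2 × 185 = 370 mm; section modulus (unit throat) S = 2 × L²/6 = 11410 mm².
Direct shear f_v = P/L_w = 73.7×10³/370 = 199.2 N/mm.
Moment M = P × e = 73.7×10³ × 65 = 4790500 N·mm; bending f_b = M/S = 419.9 N/mm.
f_max = √(f_v² + f_b²) = √(199.2² + 419.9²) = 464.8 N/mm.
r_n/Ω = (1/2.0) × 0.6 × 480 × (0.707 × 4) = 407.2 N/mm → NOT adequate.

f_max ≈ 465 N/mm; NOT adequate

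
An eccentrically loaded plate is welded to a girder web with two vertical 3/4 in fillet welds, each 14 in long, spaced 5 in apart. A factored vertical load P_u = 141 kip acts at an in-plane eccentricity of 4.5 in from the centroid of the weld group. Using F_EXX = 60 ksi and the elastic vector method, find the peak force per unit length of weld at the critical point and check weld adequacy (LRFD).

f_max ≈ 10.3 kip/in; adequate

Total weld length L_w = 28 in. Treat welds as unit-width lines.
Polar moment about centroid: J = 2[d³/12 + d(b/2)²] = 2[14³/12 + 14×2.5²] = 632.3 in³.
Direct shear f_v = P/L_w = 141 / 28 = 5.036 kip/in (vertical).
Torsion M = P·e = 141 × 4.5 = 634.5 kip·in.
Critical point at (x, y) = (2.5, 7) from centroid. f_tx = M·y/J = 7.024 kip/in; f_ty = M·x/J = 2.509 kip/in.
Resultant f_max = √[f_tx² + (f_v + f_ty)²] = √[7.024² + (5.036 + 2.509)²] = 10.31 kip/in.
Capacity per unit length: φr_n = 0.75 × 0.6 × 60 × (0.707 × 0.75) = 14.32 kip/in.
10.31 ≤ 14.32 → adequate.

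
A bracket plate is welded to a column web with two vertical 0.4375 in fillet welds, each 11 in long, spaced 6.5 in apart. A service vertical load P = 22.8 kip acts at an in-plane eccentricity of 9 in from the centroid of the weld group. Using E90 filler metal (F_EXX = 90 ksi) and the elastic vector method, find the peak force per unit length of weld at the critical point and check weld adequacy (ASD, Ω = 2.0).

f_max ≈ 3.53 kip/in; adequate

Total weld length L_w = 22 in. Treat welds as unit-width lines.
Polar moment about centroid: J = 2[d³/12 + d(b/2)²] = 2[11³/12 + 11×3.25²] = 454.2 in³.
Direct shear f_v = P/L_w = 22.8 / 22 = 1.036 kip/in (vertical).
Torsion M = P·e = 22.8 × 9 = 205.2 kip·in.
Critical point at (x, y) = (3.25, 5.5) from centroid. f_tx = M·y/J = 2.485 kip/in; f_ty = M·x/J = 1.468 kip/in.
Resultant f_max = √[f_tx² + (f_v + f_ty)²] = √[2.485² + (1.036 + 1.468)²] = 3.528 kip/in.
Capacity per unit length: r_n/Ω = (1/2.0) × 0.6 × 90 × (0.707 × 0.4375) = 8.351 kip/in.
3.528 ≤ 8.351 → adequate.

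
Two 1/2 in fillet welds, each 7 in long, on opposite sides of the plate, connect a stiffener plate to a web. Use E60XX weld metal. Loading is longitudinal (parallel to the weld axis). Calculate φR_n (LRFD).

E60XX → F_EXX = 60 ksi.
Effective throat t_e = 0.707 × 0.5 = 0.3535 in.
Total length L = 14 in; A_we = 0.3535 × 14 = 4.949 in².
F_nw = 0.6 F_EXX = 0.6 × 60 = 36 ksi.
φR_n = 0.75 × 36 × 4.949 = 133.6 kip.

φR_n ≈ 134 kip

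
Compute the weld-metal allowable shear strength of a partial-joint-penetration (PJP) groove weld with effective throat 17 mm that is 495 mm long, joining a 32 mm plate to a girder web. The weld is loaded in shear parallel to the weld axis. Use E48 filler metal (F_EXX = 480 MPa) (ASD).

Effective throat (given) t_e = 17 mm.
A_we = 17 × 495 = 8415 mm².
F_nw = 0.6 F_EXX = 288 MPa.
R_n/Ω = (288 × 8415) / 2.0 × 10⁻³ = 1212 kN.

R_n/Ω ≈ 1210 kN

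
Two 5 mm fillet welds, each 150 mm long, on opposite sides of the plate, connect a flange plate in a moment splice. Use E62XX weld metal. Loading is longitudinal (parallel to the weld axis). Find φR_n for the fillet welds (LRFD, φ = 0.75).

E62XX → F_EXX = 620 MPa.
Effective throat t_e = 0.707 × 5 = 3.535 mm.
Total length L = 300 mm; A_we = 3.535 × 300 = 1060 mm².
F_nw = 0.6 F_EXX = 0.6 × 620 = 372 MPa.
φR_n = 0.75 × 372 × 1060 × 10⁻³ = 295.9 kN.

φR_n ≈ 296 kN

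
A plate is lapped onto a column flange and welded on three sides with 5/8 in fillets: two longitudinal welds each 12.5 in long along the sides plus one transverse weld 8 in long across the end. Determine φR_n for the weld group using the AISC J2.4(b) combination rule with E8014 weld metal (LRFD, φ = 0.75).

E80XX → F_EXX = 80 ksi.
t_e = 0.707 × 0.625 = 0.4419 in.
R_nwl = 0.6 × 80 × 0.4419 × 25 = 530.2 kip (longitudinal, 2 welds).
R_nwt = 0.6 × 80 × 0.4419 × 8 = 169.7 kip (transverse, base value).
(i) R_nwl + R_nwt = 699.9 kip; (ii) 0.85 R_nwl + 1.5 R_nwt = 705.2 kip.
R_n = max = 705.2 kip [governs: (ii)]; φR_n = 528.9 kip.

φR_n ≈ 529 kip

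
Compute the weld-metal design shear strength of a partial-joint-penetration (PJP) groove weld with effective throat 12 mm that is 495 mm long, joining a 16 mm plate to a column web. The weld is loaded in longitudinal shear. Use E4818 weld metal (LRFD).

E48XX → F_EXX = 480 MPa.
Effective throat (given) t_e = 12 mm.
A_we = 12 × 495 = 5940 mm².
F_nw = 0.6 F_EXX = 288 MPa.
φR_n = 0.75 × 288 × 5940 × 10⁻³ = 1283 kN.

φR_n ≈ 1280 kN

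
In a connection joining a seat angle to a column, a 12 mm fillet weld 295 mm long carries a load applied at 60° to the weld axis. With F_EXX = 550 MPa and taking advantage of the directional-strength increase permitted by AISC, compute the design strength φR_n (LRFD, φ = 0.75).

t_e = 0.707 × 12 = 8.484 mm; A_we = 8.484 × 295 = 2503 mm².
Directional factor: 1.0 + 0.5 sin^1.5(60°) = 1.403.
F_nw = 0.6 × 550 × 1.403 = 463 MPa.
φR_n = 0.75 × 463 × 2503 × 10⁻³ = 869 kN.

φR_n ≈ 869 kN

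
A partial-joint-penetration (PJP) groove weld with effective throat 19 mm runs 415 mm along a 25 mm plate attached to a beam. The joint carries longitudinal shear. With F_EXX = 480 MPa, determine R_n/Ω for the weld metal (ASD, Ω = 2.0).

R_n/Ω ≈ 1140 kN

Effective throat (given) t_e = 19 mm.
A_we = 19 × 415 = 7885 mm².
F_nw = 0.6 F_EXX = 288 MPa.
R_n/Ω = (288 × 7885) / 2.0 × 10⁻³ = 1135 kN.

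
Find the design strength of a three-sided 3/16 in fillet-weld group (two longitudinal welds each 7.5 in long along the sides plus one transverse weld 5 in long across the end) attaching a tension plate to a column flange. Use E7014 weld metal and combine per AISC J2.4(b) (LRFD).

φR_n ≈ 84.6 kips

E70XX → F_EXX = 70 ksi.
t_e = 0.707 × 0.1875 = 0.1326 in.
R_nwl = 0.6 × 70 × 0.1326 × 15 = 83.51 kips (longitudinal, 2 welds).
R_nwt = 0.6 × 70 × 0.1326 × 5 = 27.84 kips (transverse, base value).
(i) R_nwl + R_nwt = 111.4 kips; (ii) 0.85 R_nwl + 1.5 R_nwt = 112.7 kips.
R_n = max = 112.7 kips [governs: (ii)]; φR_n = 84.56 kips.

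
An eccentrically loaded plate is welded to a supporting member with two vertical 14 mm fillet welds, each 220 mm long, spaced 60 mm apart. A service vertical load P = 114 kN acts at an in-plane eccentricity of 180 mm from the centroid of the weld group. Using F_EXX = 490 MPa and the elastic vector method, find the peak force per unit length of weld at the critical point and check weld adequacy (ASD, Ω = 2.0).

f_max ≈ 1170 N/mm; adequate

Total weld length L_w = 440 mm. Treat welds as unit-width lines.
Polar moment about centroid: J = 2[d³/12 + d(b/2)²] = 2[220³/12 + 220×30²] = 2171000 mm³.
Direct shear f_v = P/L_w = 114×10³ / 440 = 259.1 N/mm (vertical).
Torsion M = P·e = 114×10³ × 180 = 20520000 N·mm.
Critical point at (x, y) = (30, 110) from centroid. f_tx = M·y/J = 1040 N/mm; f_ty = M·x/J = 283.6 N/mm.
Resultant f_max = √[f_tx² + (f_v + f_ty)²] = √[1040² + (259.1 + 283.6)²] = 1173 N/mm.
Capacity per unit length: r_n/Ω = (1/2.0) × 0.6 × 490 × (0.707 × 14) = 1455 N/mm.
1173 ≤ 1455 → adequate.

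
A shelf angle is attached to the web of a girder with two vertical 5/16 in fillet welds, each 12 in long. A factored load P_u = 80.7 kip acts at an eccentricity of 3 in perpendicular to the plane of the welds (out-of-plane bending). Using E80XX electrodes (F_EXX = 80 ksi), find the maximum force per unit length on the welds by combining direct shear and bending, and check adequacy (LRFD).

L_w = 2 × 12 = 24 in; section modulus (unit throat) S = 2 × L²/6 = 48 in².
Direct shear f_v = P/L_w = 80.7/24 = 3.363 kip/in.
Moment M = P × e = 80.7 × 3 = 242.1 kip·in; bending f_b = M/S = 5.044 kip/in.
f_max = √(f_v² + f_b²) = √(3.363² + 5.044²) = 6.062 kip/in.
φr_n = 0.75 × 0.6 × 80 × (0.707 × 0.3125) = 7.954 kip/in → adequate.

f_max ≈ 6.06 kip/in; adequate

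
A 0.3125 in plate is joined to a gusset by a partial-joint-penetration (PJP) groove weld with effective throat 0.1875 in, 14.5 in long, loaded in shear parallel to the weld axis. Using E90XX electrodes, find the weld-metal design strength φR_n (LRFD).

φR_n ≈ 110 kips

E90XX → F_EXX = 90 ksi.
Effective throat (given) t_e = 0.1875 in.
A_we = 0.1875 × 14.5 = 2.719 in².
F_nw = 0.6 F_EXX = 54 ksi.
φR_n = 0.75 × 54 × 2.719 = 110.1 kips.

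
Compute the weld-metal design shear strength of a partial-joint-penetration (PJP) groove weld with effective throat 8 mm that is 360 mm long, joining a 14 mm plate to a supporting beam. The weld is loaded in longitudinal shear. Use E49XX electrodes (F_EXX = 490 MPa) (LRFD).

Effective throat (given) t_e = 8 mm.
A_we = 8 × 360 = 2880 mm².
F_nw = 0.6 F_EXX = 294 MPa.
φR_n = 0.75 × 294 × 2880 × 10⁻³ = 635 kN.

φR_n ≈ 635 kN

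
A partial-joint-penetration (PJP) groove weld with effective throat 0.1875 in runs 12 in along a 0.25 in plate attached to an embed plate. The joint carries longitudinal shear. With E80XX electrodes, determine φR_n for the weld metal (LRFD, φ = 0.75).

E80XX → F_EXX = 80 ksi.
Effective throat (given) t_e = 0.1875 in.
A_we = 0.1875 × 12 = 2.25 in².
F_nw = 0.6 F_EXX = 48 ksi.
φR_n = 0.75 × 48 × 2.25 = 81 kip.

φR_n ≈ 81 kip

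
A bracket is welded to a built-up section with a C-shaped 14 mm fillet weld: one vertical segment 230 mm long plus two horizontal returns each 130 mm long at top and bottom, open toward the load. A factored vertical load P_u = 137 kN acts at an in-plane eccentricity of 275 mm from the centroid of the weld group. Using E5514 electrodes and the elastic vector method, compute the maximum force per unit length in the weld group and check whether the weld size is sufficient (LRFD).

E55XX → F_EXX = 550 MPa.
Total weld length L_w = 490 mm. Treat welds as unit-width lines.
Centroid: x̄ = 2×130×65 / 490 = 34.49 mm from the vertical weld.
Polar moment about centroid: J = I_x + I_y = [230³/12 + 2×130×115²] + [230×34.49² + 2(130³/12 + 130×30.51²)] = 5334000 mm³.
Direct shear f_v = P/L_w = 137×10³ / 490 = 279.6 N/mm (vertical).
Torsion M = P·e = 137×10³ × 275 = 37675000 N·mm.
Critical point at (x, y) = (95.51, 115) from centroid. f_tx = M·y/J = 812.2 N/mm; f_ty = M·x/J = 674.6 N/mm.
Resultant f_max = √[f_tx² + (f_v + f_ty)²] = √[812.2² + (279.6 + 674.6)²] = 1253 N/mm.
Capacity per unit length: φr_n = 0.75 × 0.6 × 550 × (0.707 × 14) = 2450 N/mm.
1253 ≤ 2450 → adequate.

f_max ≈ 1250 N/mm; adequate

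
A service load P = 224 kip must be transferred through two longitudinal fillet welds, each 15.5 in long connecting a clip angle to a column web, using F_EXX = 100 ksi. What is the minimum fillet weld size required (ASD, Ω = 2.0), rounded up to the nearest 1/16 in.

w = 3/8 in

Total weld length L = 31 in.
Required throat t_e = P × Ω / (0.6 F_EXX × L) = 224 × 2.0 / (0.6 × 100 × 31) = 0.2409 in.
Required leg w = t_e / 0.707 = 0.3407 in → use 3/8 in.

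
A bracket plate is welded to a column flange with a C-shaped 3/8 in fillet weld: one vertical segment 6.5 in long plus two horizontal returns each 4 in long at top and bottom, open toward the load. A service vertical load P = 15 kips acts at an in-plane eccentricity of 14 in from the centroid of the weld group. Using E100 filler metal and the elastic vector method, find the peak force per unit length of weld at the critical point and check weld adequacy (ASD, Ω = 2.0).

f_max ≈ 7.63 kip/in; adequate

E100XX → F_EXX = 100 ksi.
Total weld length L_w = 14.5 in. Treat welds as unit-width lines.
Centroid: x̄ = 2×4×2 / 14.5 = 1.103 in from the vertical weld.
Polar moment about centroid: J = I_x + I_y = [6.5³/12 + 2×4×3.25²] + [6.5×1.103² + 2(4³/12 + 4×0.8966²)] = 132.4 in³.
Direct shear f_v = P/L_w = 15 / 14.5 = 1.034 kip/in (vertical).
Torsion M = P·e = 15 × 14 = 210 kip·in.
Critical point at (x, y) = (2.897, 3.25) from centroid. f_tx = M·y/J = 5.155 kip/in; f_ty = M·x/J = 4.594 kip/in.
Resultant f_max = √[f_tx² + (f_v + f_ty)²] = √[5.155² + (1.034 + 4.594)²] = 7.633 kip/in.
Capacity per unit length: r_n/Ω = (1/2.0) × 0.6 × 100 × (0.707 × 0.375) = 7.954 kip/in.
7.633 ≤ 7.954 → adequate.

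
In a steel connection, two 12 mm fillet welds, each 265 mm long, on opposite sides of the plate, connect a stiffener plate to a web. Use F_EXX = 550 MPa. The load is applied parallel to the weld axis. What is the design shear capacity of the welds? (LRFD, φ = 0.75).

Effective throat t_e = 0.707 × 12 = 8.484 mm.
Total length L = 530 mm; A_we = 8.484 × 530 = 4497 mm².
F_nw = 0.6 F_EXX = 0.6 × 550 = 330 MPa.
φR_n = 0.75 × 330 × 4497 × 10⁻³ = 1113 kN.

φR_n ≈ 1110 kN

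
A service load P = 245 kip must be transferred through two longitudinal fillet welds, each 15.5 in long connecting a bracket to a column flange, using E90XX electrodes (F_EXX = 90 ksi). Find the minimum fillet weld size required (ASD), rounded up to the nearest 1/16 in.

Total weld length L = 31 in.
Required throat t_e = P × Ω / (0.6 F_EXX × L) = 245 × 2.0 / (0.6 × 90 × 31) = 0.2927 in.
Required leg w = t_e / 0.707 = 0.414 in → use 7/16 in.

w = 7/16 in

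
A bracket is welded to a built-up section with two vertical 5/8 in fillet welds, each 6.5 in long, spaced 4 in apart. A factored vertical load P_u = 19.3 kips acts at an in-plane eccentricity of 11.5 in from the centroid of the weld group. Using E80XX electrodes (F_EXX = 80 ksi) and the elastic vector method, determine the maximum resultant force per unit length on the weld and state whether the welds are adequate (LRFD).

f_max ≈ 9.53 kip/in; adequate

Total weld length L_w = 13 in. Treat welds as unit-width lines.
Polar moment about centroid: J = 2[d³/12 + d(b/2)²] = 2[6.5³/12 + 6.5×2²] = 97.77 in³.
Direct shear f_v = P/L_w = 19.3 / 13 = 1.485 kip/in (vertical).
Torsion M = P·e = 19.3 × 11.5 = 221.95 kip·in.
Critical point at (x, y) = (2, 3.25) from centroid. f_tx = M·y/J = 7.378 kip/in; f_ty = M·x/J = 4.54 kip/in.
Resultant f_max = √[f_tx² + (f_v + f_ty)²] = √[7.378² + (1.485 + 4.54)²] = 9.525 kip/in.
Capacity per unit length: φr_n = 0.75 × 0.6 × 80 × (0.707 × 0.625) = 15.91 kip/in.
9.525 ≤ 15.91 → adequate.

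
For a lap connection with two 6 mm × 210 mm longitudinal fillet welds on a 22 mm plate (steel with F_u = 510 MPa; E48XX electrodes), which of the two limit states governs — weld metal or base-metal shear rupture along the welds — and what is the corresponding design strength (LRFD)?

φR_n ≈ 385 kN (weld metal governs)

E48XX → F_EXX = 480 MPa.
t_e = 0.707 × 6 = 4.242 mm; L = 420 mm.
Weld metal: φR_n = 0.75 × 0.6 × 480 × 4.242 × 420 × 10⁻³ = 384.8 kN.
Base metal (shear rupture): φR_n = 0.75 × 0.6 × 510 × 22 × 420 × 10⁻³ = 2121 kN.
Governing: weld metal.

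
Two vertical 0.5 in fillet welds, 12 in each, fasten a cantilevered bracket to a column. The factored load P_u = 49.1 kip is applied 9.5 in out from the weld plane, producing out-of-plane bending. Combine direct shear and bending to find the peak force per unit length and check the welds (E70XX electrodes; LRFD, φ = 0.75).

f_max ≈ 9.93 kip/in; adequate

E70XX → F_EXX = 70 ksi.
L_w = 2 × 12 = 24 in; section modulus (unit throat) S = 2 × L²/6 = 48 in².
Direct shear f_v = P/L_w = 49.1/24 = 2.046 kip/in.
Moment M = P × e = 49.1 × 9.5 = 466.45 kip·in; bending f_b = M/S = 9.718 kip/in.
f_max = √(f_v² + f_b²) = √(2.046² + 9.718²) = 9.931 kip/in.
φr_n = 0.75 × 0.6 × 70 × (0.707 × 0.5) = 11.14 kip/in → adequate.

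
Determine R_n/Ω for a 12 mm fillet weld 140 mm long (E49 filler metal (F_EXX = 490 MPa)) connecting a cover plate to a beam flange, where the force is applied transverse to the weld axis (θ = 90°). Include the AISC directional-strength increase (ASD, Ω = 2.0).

R_n/Ω ≈ 262 kN

t_e = 0.707 × 12 = 8.484 mm; A_we = 8.484 × 140 = 1188 mm².
Directional factor: 1.0 + 0.5 sin^1.5(90°) = 1.5.
F_nw = 0.6 × 490 × 1.5 = 441 MPa.
R_n/Ω = (441 × 1188) / 2.0 × 10⁻³ = 261.9 kN.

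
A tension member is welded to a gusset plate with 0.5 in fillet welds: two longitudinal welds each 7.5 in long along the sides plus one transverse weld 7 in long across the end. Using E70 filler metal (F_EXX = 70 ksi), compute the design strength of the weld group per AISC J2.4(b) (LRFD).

φR_n ≈ 259 kip

t_e = 0.707 × 0.5 = 0.3535 in.
R_nwl = 0.6 × 70 × 0.3535 × 15 = 222.7 kip (longitudinal, 2 welds).
R_nwt = 0.6 × 70 × 0.3535 × 7 = 103.9 kip (transverse, base value).
(i) R_nwl + R_nwt = 326.6 kip; (ii) 0.85 R_nwl + 1.5 R_nwt = 345.2 kip.
R_n = max = 345.2 kip [governs: (ii)]; φR_n = 258.9 kip.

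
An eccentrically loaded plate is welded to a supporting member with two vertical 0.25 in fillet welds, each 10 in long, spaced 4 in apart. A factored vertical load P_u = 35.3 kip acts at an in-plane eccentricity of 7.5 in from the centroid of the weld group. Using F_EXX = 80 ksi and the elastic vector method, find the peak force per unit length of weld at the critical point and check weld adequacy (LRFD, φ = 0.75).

f_max ≈ 6.64 kip/in; NOT adequate

Total weld length L_w = 20 in. Treat welds as unit-width lines.
Polar moment about centroid: J = 2[d³/12 + d(b/2)²] = 2[10³/12 + 10×2²] = 246.7 in³.
Direct shear f_v = P/L_w = 35.3 / 20 = 1.765 kip/in (vertical).
Torsion M = P·e = 35.3 × 7.5 = 264.75 kip·in.
Critical point at (x, y) = (2, 5) from centroid. f_tx = M·y/J = 5.367 kip/in; f_ty = M·x/J = 2.147 kip/in.
Resultant f_max = √[f_tx² + (f_v + f_ty)²] = √[5.367² + (1.765 + 2.147)²] = 6.641 kip/in.
Capacity per unit length: φr_n = 0.75 × 0.6 × 80 × (0.707 × 0.25) = 6.363 kip/in.
6.641 > 6.363 → NOT adequate.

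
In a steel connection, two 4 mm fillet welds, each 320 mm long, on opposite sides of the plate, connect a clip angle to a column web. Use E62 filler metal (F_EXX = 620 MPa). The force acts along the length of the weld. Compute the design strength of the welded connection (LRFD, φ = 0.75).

φR_n ≈ 505 kN

Effective throat t_e = 0.707 × 4 = 2.828 mm.
Total length L = 640 mm; A_we = 2.828 × 640 = 1810 mm².
F_nw = 0.6 F_EXX = 0.6 × 620 = 372 MPa.
φR_n = 0.75 × 372 × 1810 × 10⁻³ = 505 kN.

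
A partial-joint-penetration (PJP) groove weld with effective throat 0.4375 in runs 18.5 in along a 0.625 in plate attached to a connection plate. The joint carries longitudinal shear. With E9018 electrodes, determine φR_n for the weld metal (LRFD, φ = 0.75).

φR_n ≈ 328 kip

E90XX → F_EXX = 90 ksi.
Effective throat (given) t_e = 0.4375 in.
A_we = 0.4375 × 18.5 = 8.094 in².
F_nw = 0.6 F_EXX = 54 ksi.
φR_n = 0.75 × 54 × 8.094 = 327.8 kip.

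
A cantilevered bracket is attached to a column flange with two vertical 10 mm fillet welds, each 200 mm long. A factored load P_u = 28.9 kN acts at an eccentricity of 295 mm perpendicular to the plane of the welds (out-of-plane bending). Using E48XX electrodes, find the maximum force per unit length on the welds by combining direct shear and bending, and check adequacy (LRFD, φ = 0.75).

f_max ≈ 643 N/mm; adequate

E48XX → F_EXX = 480 MPa.
L_w = 2 × 200 = 400 mm; section modulus (unit throat) S = 2 × L²/6 = 13330 mm².
Direct shear f_v = P/L_w = 28.9×10³/400 = 72.25 N/mm.
Moment M = P × e = 28.9×10³ × 295 = 8525500 N·mm; bending f_b = M/S = 639.4 N/mm.
f_max = √(f_v² + f_b²) = √(72.25² + 639.4²) = 643.5 N/mm.
φr_n = 0.75 × 0.6 × 480 × (0.707 × 10) = 1527 N/mm → adequate.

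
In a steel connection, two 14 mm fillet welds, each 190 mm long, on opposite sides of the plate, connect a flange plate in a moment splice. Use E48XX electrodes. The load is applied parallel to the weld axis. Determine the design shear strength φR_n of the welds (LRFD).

φR_n ≈ 812 kN

E48XX → F_EXX = 480 MPa.
Effective throat t_e = 0.707 × 14 = 9.898 mm.
Total length L = 380 mm; A_we = 9.898 × 380 = 3761 mm².
F_nw = 0.6 F_EXX = 0.6 × 480 = 288 MPa.
φR_n = 0.75 × 288 × 3761 × 10⁻³ = 812.4 kN.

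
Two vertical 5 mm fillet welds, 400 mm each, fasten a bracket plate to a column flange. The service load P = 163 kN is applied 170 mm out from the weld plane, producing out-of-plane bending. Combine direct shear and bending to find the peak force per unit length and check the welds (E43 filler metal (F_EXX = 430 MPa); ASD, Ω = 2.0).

f_max ≈ 558 N/mm; NOT adequate

L_w = 2 × 400 = 800 mm; section modulus (unit throat) S = 2 × L²/6 = 53330 mm².
Direct shear f_v = P/L_w = 163×10³/800 = 203.8 N/mm.
Moment M = P × e = 163×10³ × 170 = 27710000 N·mm; bending f_b = M/S = 519.6 N/mm.
f_max = √(f_v² + f_b²) = √(203.8² + 519.6²) = 558.1 N/mm.
r_n/Ω = (1/2.0) × 0.6 × 430 × (0.707 × 5) = 456 N/mm → NOT adequate.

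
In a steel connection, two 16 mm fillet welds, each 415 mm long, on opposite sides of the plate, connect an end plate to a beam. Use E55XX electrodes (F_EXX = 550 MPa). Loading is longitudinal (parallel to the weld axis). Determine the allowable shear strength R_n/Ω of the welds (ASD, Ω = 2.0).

Effective throat t_e = 0.707 × 16 = 11.31 mm.
Total length L = 830 mm; A_we = 11.31 × 830 = 9389 mm².
F_nw = 0.6 F_EXX = 0.6 × 550 = 330 MPa.
R_n = 330 × 9389 × 10⁻³ = 3098 kN; R_n/Ω = 3098/2.0 = 1549 kN.

R_n/Ω ≈ 1550 kN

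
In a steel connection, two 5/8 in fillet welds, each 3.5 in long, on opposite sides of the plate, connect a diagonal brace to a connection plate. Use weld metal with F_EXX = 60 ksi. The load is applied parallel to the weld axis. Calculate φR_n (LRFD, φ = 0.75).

Effective throat t_e = 0.707 × 0.625 = 0.4419 in.
Total length L = 7 in; A_we = 0.4419 × 7 = 3.093 in².
F_nw = 0.6 F_EXX = 0.6 × 60 = 36 ksi.
φR_n = 0.75 × 36 × 3.093 = 83.51 kips.

φR_n ≈ 83.5 kips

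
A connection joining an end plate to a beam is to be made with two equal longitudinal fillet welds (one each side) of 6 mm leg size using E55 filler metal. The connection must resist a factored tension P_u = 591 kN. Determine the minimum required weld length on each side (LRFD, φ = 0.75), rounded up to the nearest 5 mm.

E55XX → F_EXX = 550 MPa.
Throat t_e = 0.707 × 6 = 4.242 mm.
φr_n = 0.75 × 0.6 × 550 × 4.242 × 10⁻³ = 1.05 kN/mm.
L_req = P_u / φr_n = 591 / 1.05 = 562.9 mm total.
Per side: 562.9 / 2 = 281.5 mm.
Round up → use L = 285 mm on each side.

L = 285 mm on each side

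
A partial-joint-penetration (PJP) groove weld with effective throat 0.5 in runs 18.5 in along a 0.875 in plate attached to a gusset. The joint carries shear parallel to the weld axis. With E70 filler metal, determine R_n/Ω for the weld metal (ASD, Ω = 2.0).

E70XX → F_EXX = 70 ksi.
Effective throat (given) t_e = 0.5 in.
A_we = 0.5 × 18.5 = 9.25 in².
F_nw = 0.6 F_EXX = 42 ksi.
R_n/Ω = (42 × 9.25) / 2.0 = 194.2 kips.

R_n/Ω ≈ 194 kips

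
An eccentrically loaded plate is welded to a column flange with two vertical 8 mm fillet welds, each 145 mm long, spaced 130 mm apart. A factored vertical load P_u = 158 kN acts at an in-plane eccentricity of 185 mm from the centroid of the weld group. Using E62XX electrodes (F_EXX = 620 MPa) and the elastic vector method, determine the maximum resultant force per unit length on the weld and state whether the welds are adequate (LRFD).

f_max ≈ 2050 N/mm; NOT adequate

Total weld length L_w = 290 mm. Treat welds as unit-width lines.
Polar moment about centroid: J = 2[d³/12 + d(b/2)²] = 2[145³/12 + 145×65²] = 1733000 mm³.
Direct shear f_v = P/L_w = 158×10³ / 290 = 544.8 N/mm (vertical).
Torsion M = P·e = 158×10³ × 185 = 29230000 N·mm.
Critical point at (x, y) = (65, 72.5) from centroid. f_tx = M·y/J = 1223 N/mm; f_ty = M·x/J = 1096 N/mm.
Resultant f_max = √[f_tx² + (f_v + f_ty)²] = √[1223² + (544.8 + 1096)²] = 2046 N/mm.
Capacity per unit length: φr_n = 0.75 × 0.6 × 620 × (0.707 × 8) = 1578 N/mm.
2046 > 1578 → NOT adequate.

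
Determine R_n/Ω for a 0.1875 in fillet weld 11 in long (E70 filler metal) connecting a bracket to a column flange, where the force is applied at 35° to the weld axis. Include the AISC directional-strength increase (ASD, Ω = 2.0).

R_n/Ω ≈ 37.3 kip

E70XX → F_EXX = 70 ksi.
t_e = 0.707 × 0.1875 = 0.1326 in; A_we = 0.1326 × 11 = 1.458 in².
Directional factor: 1.0 + 0.5 sin^1.5(35°) = 1.217.
F_nw = 0.6 × 70 × 1.217 = 51.12 ksi.
R_n/Ω = (51.12 × 1.458) / 2.0 = 37.27 kip.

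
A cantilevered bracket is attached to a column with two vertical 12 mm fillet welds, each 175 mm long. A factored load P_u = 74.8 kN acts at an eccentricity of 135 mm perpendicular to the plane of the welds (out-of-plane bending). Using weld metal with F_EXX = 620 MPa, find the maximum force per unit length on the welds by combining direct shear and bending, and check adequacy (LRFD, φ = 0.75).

L_w = 2 × 175 = 350 mm; section modulus (unit throat) S = 2 × L²/6 = 10210 mm².
Direct shear f_v = P/L_w = 74.8×10³/350 = 213.7 N/mm.
Moment M = P × e = 74.8×10³ × 135 = 10098000 N·mm; bending f_b = M/S = 989.2 N/mm.
f_max = √(f_v² + f_b²) = √(213.7² + 989.2²) = 1012 N/mm.
φr_n = 0.75 × 0.6 × 620 × (0.707 × 12) = 2367 N/mm → adequate.

f_max ≈ 1010 N/mm; adequate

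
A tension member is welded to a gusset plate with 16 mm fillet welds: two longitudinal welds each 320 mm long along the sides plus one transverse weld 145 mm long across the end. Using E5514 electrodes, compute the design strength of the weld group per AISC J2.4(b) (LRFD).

E55XX → F_EXX = 550 MPa.
t_e = 0.707 × 16 = 11.31 mm.
R_nwl = 0.6 × 550 × 11.31 × 640 × 10⁻³ = 2389 kN (longitudinal, 2 welds).
R_nwt = 0.6 × 550 × 11.31 × 145 × 10⁻³ = 541.3 kN (transverse, base value).
(i) R_nwl + R_nwt = 2930 kN; (ii) 0.85 R_nwl + 1.5 R_nwt = 2843 kN.
R_n = max = 2930 kN [governs: (i)]; φR_n = 2198 kN.

φR_n ≈ 2200 kN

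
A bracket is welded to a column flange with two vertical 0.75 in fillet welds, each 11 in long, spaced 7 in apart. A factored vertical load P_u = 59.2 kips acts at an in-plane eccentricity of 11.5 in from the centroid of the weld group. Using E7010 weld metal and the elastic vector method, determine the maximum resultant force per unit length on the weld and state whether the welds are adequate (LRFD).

f_max ≈ 10.7 kip/in; adequate

E70XX → F_EXX = 70 ksi.
Total weld length L_w = 22 in. Treat welds as unit-width lines.
Polar moment about centroid: J = 2[d³/12 + d(b/2)²] = 2[11³/12 + 11×3.5²] = 491.3 in³.
Direct shear f_v = P/L_w = 59.2 / 22 = 2.691 kip/in (vertical).
Torsion M = P·e = 59.2 × 11.5 = 680.8 kip·in.
Critical point at (x, y) = (3.5, 5.5) from centroid. f_tx = M·y/J = 7.621 kip/in; f_ty = M·x/J = 4.85 kip/in.
Resultant f_max = √[f_tx² + (f_v + f_ty)²] = √[7.621² + (2.691 + 4.85)²] = 10.72 kip/in.
Capacity per unit length: φr_n = 0.75 × 0.6 × 70 × (0.707 × 0.75) = 16.7 kip/in.
10.72 ≤ 16.7 → adequate.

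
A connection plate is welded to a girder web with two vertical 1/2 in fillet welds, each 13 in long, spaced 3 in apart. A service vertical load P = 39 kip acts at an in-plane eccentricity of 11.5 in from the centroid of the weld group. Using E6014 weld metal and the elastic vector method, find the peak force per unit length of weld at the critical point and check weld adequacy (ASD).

E60XX → F_EXX = 60 ksi.
Total weld length L_w = 26 in. Treat welds as unit-width lines.
Polar moment about centroid: J = 2[d³/12 + d(b/2)²] = 2[13³/12 + 13×1.5²] = 424.7 in³.
Direct shear f_v = P/L_w = 39 / 26 = 1.5 kip/in (vertical).
Torsion M = P·e = 39 × 11.5 = 448.5 kip·in.
Critical point at (x, y) = (1.5, 6.5) from centroid. f_tx = M·y/J = 6.865 kip/in; f_ty = M·x/J = 1.584 kip/in.
Resultant f_max = √[f_tx² + (f_v + f_ty)²] = √[6.865² + (1.5 + 1.584)²] = 7.526 kip/in.
Capacity per unit length: r_n/Ω = (1/2.0) × 0.6 × 60 × (0.707 × 0.5) = 6.363 kip/in.
7.526 > 6.363 → NOT adequate.

f_max ≈ 7.53 kip/in; NOT adequate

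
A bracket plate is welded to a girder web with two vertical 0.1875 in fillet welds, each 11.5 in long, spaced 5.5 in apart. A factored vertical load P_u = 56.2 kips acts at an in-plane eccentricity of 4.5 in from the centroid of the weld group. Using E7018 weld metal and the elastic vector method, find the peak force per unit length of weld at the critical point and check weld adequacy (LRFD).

E70XX → F_EXX = 70 ksi.
Total weld length L_w = 23 in. Treat welds as unit-width lines.
Polar moment about centroid: J = 2[d³/12 + d(b/2)²] = 2[11.5³/12 + 11.5×2.75²] = 427.4 in³.
Direct shear f_v = P/L_w = 56.2 / 23 = 2.443 kip/in (vertical).
Torsion M = P·e = 56.2 × 4.5 = 252.9 kip·in.
Critical point at (x, y) = (2.75, 5.75) from centroid. f_tx = M·y/J = 3.402 kip/in; f_ty = M·x/J = 1.627 kip/in.
Resultant f_max = √[f_tx² + (f_v + f_ty)²] = √[3.402² + (2.443 + 1.627)²] = 5.305 kip/in.
Capacity per unit length: φr_n = 0.75 × 0.6 × 70 × (0.707 × 0.1875) = 4.176 kip/in.
5.305 > 4.176 → NOT adequate.

f_max ≈ 5.31 kip/in; NOT adequate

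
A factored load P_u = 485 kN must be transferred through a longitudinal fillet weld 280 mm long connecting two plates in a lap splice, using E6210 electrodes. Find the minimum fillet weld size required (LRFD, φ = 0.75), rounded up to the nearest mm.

E62XX → F_EXX = 620 MPa.
Total weld length L = 280 mm.
Required throat t_e = P_u / (φ × 0.6 F_EXX × L) = 485 / (0.75 × 0.6 × 620 × 280 × 10⁻³) = 6.208 mm.
Required leg w = t_e / 0.707 = 8.781 mm → use 9 mm.

w = 9 mm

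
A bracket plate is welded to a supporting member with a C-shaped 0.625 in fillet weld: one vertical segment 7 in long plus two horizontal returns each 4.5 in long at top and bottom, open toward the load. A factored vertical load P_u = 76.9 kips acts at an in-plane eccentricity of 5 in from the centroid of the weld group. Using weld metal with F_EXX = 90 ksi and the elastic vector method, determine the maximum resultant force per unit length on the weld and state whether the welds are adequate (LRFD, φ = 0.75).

Total weld length L_w = 16 in. Treat welds as unit-width lines.
Centroid: x̄ = 2×4.5×2.25 / 16 = 1.266 in from the vertical weld.
Polar moment about centroid: J = I_x + I_y = [7³/12 + 2×4.5×3.5²] + [7×1.266² + 2(4.5³/12 + 4.5×0.9844²)] = 174 in³.
Direct shear f_v = P/L_w = 76.9 / 16 = 4.806 kip/in (vertical).
Torsion M = P·e = 76.9 × 5 = 384.5 kip·in.
Critical point at (x, y) = (3.234, 3.5) from centroid. f_tx = M·y/J = 7.736 kip/in; f_ty = M·x/J = 7.149 kip/in.
Resultant f_max = √[f_tx² + (f_v + f_ty)²] = √[7.736² + (4.806 + 7.149)²] = 14.24 kip/in.
Capacity per unit length: φr_n = 0.75 × 0.6 × 90 × (0.707 × 0.625) = 17.9 kip/in.
14.24 ≤ 17.9 → adequate.

f_max ≈ 14.2 kip/in; adequate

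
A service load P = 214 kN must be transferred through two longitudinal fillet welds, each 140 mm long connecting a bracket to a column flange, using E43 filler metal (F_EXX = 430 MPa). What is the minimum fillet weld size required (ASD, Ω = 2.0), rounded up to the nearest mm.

Total weld length L = 280 mm.
Required throat t_e = P × Ω / (0.6 F_EXX × L) = 214 × 2.0 / (0.6 × 430 × 280 × 10⁻³) = 5.925 mm.
Required leg w = t_e / 0.707 = 8.38 mm → use 9 mm.

w = 9 mm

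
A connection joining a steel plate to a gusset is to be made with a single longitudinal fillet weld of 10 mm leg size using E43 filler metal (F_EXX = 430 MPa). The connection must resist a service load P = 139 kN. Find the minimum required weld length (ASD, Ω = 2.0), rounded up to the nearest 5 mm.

Throat t_e = 0.707 × 10 = 7.07 mm.
r_n/Ω = (0.6 × 430 × 7.07) / 2.0 = 912 N/mm = 0.912 kN/mm.
L_req = P / (r_n/Ω) = 139 / 0.912 = 152.4 mm total.
Round up → use L = 155 mm.

L = 155 mm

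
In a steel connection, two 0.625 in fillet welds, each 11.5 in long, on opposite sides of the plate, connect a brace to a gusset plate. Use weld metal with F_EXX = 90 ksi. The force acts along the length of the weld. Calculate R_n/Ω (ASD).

Effective throat t_e = 0.707 × 0.625 = 0.4419 in.
Total length L = 23 in; A_we = 0.4419 × 23 = 10.16 in².
F_nw = 0.6 F_EXX = 0.6 × 90 = 54 ksi.
R_n = 54 × 10.16 = 548.8 kip; R_n/Ω = 548.8/2.0 = 274.4 kip.

R_n/Ω ≈ 274 kip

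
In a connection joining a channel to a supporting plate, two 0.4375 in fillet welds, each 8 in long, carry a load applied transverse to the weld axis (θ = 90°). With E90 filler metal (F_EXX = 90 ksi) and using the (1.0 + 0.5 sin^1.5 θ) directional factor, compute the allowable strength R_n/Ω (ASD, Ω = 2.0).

t_e = 0.707 × 0.4375 = 0.3093 in; A_we = 0.3093 × 16 = 4.949 in².
Directional factor: 1.0 + 0.5 sin^1.5(90°) = 1.5.
F_nw = 0.6 × 90 × 1.5 = 81 ksi.
R_n/Ω = (81 × 4.949) / 2.0 = 200.4 kips.

R_n/Ω ≈ 200 kips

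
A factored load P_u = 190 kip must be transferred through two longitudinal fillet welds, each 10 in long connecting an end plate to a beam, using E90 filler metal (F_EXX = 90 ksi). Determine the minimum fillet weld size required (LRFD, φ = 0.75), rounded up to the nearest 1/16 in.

w = 3/8 in

Total weld length L = 20 in.
Required throat t_e = P_u / (φ × 0.6 F_EXX × L) = 190 / (0.75 × 0.6 × 90 × 20) = 0.2346 in.
Required leg w = t_e / 0.707 = 0.3318 in → use 3/8 in.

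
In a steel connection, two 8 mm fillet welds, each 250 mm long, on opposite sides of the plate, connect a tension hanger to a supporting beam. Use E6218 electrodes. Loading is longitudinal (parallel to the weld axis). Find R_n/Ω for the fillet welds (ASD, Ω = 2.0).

R_n/Ω ≈ 526 kN

E62XX → F_EXX = 620 MPa.
Effective throat t_e = 0.707 × 8 = 5.656 mm.
Total length L = 500 mm; A_we = 5.656 × 500 = 2828 mm².
F_nw = 0.6 F_EXX = 0.6 × 620 = 372 MPa.
R_n = 372 × 2828 × 10⁻³ = 1052 kN; R_n/Ω = 1052/2.0 = 526 kN.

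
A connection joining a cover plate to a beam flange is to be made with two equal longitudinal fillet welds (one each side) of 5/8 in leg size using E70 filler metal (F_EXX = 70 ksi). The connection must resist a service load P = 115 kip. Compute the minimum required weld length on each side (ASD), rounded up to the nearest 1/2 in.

Throat t_e = 0.707 × 0.625 = 0.4419 in.
r_n/Ω = (0.6 × 70 × 0.4419) / 2.0 = 9.279 kip/in.
L_req = P / (r_n/Ω) = 115 / 9.279 = 12.39 in total.
Per side: 12.39 / 2 = 6.197 in.
Round up → use L = 6.5 in on each side.

L = 6.5 in on each side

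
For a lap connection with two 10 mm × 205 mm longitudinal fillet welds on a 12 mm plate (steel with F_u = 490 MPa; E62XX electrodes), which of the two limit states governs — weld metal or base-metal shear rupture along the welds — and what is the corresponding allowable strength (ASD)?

R_n/Ω ≈ 539 kN (weld metal governs)

E62XX → F_EXX = 620 MPa.
t_e = 0.707 × 10 = 7.07 mm; L = 410 mm.
Weld metal: R_n/Ω = (1/2.0) × 0.6 × 620 × 7.07 × 410 × 10⁻³ = 539.2 kN.
Base metal (shear rupture): R_n/Ω = (1/2.0) × 0.6 × 490 × 12 × 410 × 10⁻³ = 723.2 kN.
Governing: weld metal.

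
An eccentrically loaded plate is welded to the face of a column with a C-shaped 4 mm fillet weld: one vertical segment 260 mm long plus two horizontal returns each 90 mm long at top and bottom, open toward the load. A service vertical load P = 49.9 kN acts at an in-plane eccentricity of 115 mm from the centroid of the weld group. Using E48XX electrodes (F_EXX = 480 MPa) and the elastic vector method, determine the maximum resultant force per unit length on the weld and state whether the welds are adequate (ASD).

Total weld length L_w = 440 mm. Treat welds as unit-width lines.
Centroid: x̄ = 2×90×45 / 440 = 18.41 mm from the vertical weld.
Polar moment about centroid: J = I_x + I_y = [260³/12 + 2×90×130²] + [260×18.41² + 2(90³/12 + 90×26.59²)] = 4844000 mm³.
Direct shear f_v = P/L_w = 49.9×10³ / 440 = 113.4 N/mm (vertical).
Torsion M = P·e = 49.9×10³ × 115 = 5738500 N·mm.
Critical point at (x, y) = (71.59, 130) from centroid. f_tx = M·y/J = 154 N/mm; f_ty = M·x/J = 84.82 N/mm.
Resultant f_max = √[f_tx² + (f_v + f_ty)²] = √[154² + (113.4 + 84.82)²] = 251 N/mm.
Capacity per unit length: r_n/Ω = (1/2.0) × 0.6 × 480 × (0.707 × 4) = 407.2 N/mm.
251 ≤ 407.2 → adequate.

f_max ≈ 251 N/mm; adequate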